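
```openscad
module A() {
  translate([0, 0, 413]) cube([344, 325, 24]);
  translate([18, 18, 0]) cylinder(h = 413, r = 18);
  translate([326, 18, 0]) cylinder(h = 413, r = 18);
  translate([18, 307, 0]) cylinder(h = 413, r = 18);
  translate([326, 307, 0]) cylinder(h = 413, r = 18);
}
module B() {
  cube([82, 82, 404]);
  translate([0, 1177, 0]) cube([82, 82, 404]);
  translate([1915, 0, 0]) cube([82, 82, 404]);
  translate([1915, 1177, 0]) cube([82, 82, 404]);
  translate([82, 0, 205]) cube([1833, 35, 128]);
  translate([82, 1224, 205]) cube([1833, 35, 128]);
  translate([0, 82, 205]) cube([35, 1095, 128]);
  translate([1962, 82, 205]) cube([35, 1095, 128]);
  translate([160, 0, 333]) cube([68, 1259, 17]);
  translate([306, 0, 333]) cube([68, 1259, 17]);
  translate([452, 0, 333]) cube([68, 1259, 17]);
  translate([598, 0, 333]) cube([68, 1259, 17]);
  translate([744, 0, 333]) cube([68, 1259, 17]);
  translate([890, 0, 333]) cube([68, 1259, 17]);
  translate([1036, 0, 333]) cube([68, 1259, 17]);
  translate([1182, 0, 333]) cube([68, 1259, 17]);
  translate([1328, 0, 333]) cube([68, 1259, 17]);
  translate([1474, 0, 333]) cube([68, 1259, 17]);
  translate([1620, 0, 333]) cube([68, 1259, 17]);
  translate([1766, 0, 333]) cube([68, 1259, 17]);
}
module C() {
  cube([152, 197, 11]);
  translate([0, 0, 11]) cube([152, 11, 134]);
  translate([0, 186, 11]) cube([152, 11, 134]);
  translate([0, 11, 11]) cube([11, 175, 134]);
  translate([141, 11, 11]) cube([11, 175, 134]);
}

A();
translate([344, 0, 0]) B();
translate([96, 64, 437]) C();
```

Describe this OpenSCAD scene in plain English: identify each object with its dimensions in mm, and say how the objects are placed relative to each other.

A is a four-legged stool. The seat is a 344×325×24 mm slab whose top surface is at z = 437 mm; four round legs, each 36 mm in diameter, run from the floor (z = 0) to the underside of the seat, each leg's axis is inset half a diameter from the nearest pair of seat edges (so the leg's bounding box is flush with the corner).

B is a bed frame 1997 mm long (x) by 1259 mm wide (y). Four 82×82 mm corner posts, 404 mm tall, at the corners of the footprint. Four rails of 35 mm thickness and 128 mm height run between adjacent posts with their undersides at z = 205 mm, their outer faces flush with the outside of the frame (the two x-running rails run between the posts' inner faces; the two y-running rails run between the posts' inner faces). 12 slats, each 68 mm wide (x) and 17 mm thick, lie across the top of the two x-running rails, running the full 1259 mm width of the frame in y; the slats are evenly spaced along x between the inner faces of the end posts with equal gaps (rounded down to the nearest mm) at the −x end and between each pair — any rounding remainder accumulates at the +x end.

C is an open storage box with external size 152×197×145 mm and wall thickness 11 mm (the base is also 11 mm thick). The base covers the whole footprint; the four walls stand on the base, with the y-facing walls full-width and the x-facing walls fitting between their inner faces.

The bed frame is against the stool's +x side, with their −y faces flush. The open box is on top of the stool, centred.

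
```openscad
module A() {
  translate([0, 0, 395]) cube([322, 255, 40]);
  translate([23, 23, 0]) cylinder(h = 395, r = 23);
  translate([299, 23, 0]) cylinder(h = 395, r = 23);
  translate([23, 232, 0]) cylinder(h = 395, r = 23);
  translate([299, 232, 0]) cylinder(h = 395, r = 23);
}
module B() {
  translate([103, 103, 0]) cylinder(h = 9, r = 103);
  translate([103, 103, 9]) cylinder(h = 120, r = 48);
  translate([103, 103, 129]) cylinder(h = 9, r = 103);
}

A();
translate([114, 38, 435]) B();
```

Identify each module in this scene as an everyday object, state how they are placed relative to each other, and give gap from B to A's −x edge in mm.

A is a stool. B is a spool. The spool is on top of the stool. The gap from the spool to the stool's −x edge is 114 mm.

The spool's min-x is at 114; the stool's min-x is 0; gap = 114 mm.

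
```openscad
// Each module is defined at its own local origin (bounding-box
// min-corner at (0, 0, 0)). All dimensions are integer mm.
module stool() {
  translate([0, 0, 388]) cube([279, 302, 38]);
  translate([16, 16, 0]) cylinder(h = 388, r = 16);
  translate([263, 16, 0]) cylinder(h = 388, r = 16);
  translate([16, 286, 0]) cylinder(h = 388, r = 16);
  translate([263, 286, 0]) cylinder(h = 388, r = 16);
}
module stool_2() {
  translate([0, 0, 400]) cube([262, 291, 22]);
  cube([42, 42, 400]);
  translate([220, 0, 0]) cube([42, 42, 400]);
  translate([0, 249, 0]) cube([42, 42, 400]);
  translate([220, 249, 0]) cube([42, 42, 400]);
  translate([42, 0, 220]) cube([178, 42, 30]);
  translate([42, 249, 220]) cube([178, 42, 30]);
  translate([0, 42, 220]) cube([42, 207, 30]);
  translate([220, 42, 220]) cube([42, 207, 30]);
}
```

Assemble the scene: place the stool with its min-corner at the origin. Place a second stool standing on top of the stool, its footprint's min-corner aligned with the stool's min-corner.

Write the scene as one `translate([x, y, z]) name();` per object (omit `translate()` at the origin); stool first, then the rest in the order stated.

stool();
translate([0, 0, 426]) stool_2();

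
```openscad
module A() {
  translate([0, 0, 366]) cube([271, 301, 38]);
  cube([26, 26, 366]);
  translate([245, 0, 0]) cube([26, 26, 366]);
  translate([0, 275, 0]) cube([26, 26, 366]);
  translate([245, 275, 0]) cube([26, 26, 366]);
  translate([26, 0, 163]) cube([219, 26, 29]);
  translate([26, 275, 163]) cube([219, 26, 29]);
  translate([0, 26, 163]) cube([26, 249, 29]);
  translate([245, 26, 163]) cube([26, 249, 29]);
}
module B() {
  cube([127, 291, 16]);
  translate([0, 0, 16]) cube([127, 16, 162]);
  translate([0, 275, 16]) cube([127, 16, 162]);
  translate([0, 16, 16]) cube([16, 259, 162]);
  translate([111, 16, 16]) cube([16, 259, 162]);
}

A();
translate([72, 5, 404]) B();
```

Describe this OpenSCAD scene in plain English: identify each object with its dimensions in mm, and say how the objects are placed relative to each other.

A is a four-legged stool. The seat is 271×301 mm, 38 mm thick, top at z = 404 mm. It stands on four square legs, each 26×26 mm in cross-section, from z = 0 to the seat underside, each flush with a corner of the seat. Four stretchers, 26 mm wide and 29 mm tall, connect adjacent legs with their undersides at z = 163 mm, each running between the inner faces of the legs it joins and aligned with the legs' outer faces on the other axis.

B is an open-topped rectangular box: outside dimensions 127×291×178 mm, with a uniform wall and base thickness of 16 mm. The base is a full 127×291 slab on the floor; four walls sit on top of the base. The front and back walls (the −y and +y sides) span the full width; the two side walls fit between them.

The open box is on top of the stool, centred.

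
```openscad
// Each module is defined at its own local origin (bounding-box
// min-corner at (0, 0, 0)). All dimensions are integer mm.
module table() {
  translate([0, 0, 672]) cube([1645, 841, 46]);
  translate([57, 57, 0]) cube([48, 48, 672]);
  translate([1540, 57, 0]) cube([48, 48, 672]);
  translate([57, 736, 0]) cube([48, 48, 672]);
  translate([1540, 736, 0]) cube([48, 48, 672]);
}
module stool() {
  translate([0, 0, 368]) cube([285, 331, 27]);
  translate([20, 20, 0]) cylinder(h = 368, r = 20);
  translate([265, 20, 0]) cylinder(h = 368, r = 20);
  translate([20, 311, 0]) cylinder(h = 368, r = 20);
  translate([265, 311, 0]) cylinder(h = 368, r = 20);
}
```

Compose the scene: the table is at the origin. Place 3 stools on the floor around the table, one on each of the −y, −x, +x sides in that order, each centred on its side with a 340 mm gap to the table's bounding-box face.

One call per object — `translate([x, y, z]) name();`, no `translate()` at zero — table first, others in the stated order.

table();
translate([680, -671, 0]) stool();
translate([-625, 255, 0]) stool();
translate([1985, 255, 0]) stool();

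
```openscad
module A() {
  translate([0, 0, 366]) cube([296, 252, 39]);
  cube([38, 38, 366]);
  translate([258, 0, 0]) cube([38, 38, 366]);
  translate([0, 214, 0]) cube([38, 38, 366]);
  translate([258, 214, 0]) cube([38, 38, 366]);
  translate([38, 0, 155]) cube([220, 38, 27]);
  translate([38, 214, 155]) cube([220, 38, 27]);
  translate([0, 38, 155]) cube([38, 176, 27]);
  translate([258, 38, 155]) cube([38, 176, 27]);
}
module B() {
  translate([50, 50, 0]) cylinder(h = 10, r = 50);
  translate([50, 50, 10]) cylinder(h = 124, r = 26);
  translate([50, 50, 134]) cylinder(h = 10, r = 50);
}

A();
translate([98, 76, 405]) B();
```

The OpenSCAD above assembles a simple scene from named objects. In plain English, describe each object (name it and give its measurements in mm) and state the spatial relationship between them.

A is a simple wooden stool: a rectangular seat 296 mm (x) by 252 mm (y), 39 mm thick, top face at z = 405 mm, on four square legs, each 38×38 mm in cross-section. The legs rest on z = 0, each flush with a corner of the seat. Four stretchers, 38 mm wide and 27 mm tall, connect adjacent legs with their undersides at z = 155 mm, each running between the inner faces of the legs it joins and aligned with the legs' outer faces on the other axis.

B is a spool: two coaxial disc flanges of radius 50 mm and thickness 10 mm, joined by a core cylinder of radius 26 mm and height 124 mm. The lower flange rests on z = 0 and the three cylinders share a vertical axis.

The spool is on top of the stool, centred.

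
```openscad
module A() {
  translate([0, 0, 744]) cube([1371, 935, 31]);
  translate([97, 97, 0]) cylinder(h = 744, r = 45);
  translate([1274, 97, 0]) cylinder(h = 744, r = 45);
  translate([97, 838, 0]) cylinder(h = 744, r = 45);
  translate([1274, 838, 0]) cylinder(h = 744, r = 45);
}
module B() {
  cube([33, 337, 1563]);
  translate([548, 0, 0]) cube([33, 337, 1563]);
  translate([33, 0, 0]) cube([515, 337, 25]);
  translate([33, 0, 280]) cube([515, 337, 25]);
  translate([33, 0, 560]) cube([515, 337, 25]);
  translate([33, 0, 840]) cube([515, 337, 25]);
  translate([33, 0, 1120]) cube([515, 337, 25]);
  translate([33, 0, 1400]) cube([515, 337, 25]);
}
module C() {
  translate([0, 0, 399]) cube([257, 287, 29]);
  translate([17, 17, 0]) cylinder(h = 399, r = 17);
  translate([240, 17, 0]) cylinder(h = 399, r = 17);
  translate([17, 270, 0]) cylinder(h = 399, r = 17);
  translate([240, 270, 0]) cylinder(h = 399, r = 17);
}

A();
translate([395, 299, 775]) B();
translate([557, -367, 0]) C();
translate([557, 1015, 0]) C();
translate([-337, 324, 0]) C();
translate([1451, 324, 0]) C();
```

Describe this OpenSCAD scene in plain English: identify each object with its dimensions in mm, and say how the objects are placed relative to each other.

A is a rectangular dining table. The top is 1371×935×31 mm with its upper surface at z = 775 mm. It stands on four round legs of 90 mm diameter, each leg's bounding box inset 52 mm from the nearest pair of top edges, running from the floor to the underside of the top.

B is a bookshelf 581 mm wide overall, 337 mm deep and 1563 mm tall. The two sides are 33 mm thick vertical panels. 6 horizontal shelves of 25 mm thickness span between the inner faces of the sides; the lowest shelf sits on the floor and shelves are stacked with a clear vertical gap of 255 mm between each pair.

C is a four-legged stool. The seat is a 257×287×29 mm slab whose top surface is at z = 428 mm; four round legs, each 34 mm in diameter, run from the floor (z = 0) to the underside of the seat, each leg's axis is inset half a diameter from the nearest pair of seat edges (so the leg's bounding box is flush with the corner).

The bookshelf is on top of the table, centred. Four stools sit around the table at the −y, +y, −x, +x sides.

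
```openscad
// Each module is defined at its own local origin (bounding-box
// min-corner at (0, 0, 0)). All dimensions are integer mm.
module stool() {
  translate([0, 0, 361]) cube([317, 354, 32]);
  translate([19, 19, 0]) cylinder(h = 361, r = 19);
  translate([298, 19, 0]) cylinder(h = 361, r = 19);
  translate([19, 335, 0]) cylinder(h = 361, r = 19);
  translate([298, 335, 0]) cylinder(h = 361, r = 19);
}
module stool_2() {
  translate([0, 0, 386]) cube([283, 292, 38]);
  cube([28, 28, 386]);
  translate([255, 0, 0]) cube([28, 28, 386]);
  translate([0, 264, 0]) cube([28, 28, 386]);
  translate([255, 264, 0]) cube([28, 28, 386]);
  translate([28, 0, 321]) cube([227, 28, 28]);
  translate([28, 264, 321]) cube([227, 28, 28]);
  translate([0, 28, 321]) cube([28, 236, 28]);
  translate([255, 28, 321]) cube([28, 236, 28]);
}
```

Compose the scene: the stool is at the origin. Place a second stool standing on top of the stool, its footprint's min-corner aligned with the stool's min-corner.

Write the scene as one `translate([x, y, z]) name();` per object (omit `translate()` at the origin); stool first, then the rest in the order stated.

stool();
translate([0, 0, 393]) stool_2();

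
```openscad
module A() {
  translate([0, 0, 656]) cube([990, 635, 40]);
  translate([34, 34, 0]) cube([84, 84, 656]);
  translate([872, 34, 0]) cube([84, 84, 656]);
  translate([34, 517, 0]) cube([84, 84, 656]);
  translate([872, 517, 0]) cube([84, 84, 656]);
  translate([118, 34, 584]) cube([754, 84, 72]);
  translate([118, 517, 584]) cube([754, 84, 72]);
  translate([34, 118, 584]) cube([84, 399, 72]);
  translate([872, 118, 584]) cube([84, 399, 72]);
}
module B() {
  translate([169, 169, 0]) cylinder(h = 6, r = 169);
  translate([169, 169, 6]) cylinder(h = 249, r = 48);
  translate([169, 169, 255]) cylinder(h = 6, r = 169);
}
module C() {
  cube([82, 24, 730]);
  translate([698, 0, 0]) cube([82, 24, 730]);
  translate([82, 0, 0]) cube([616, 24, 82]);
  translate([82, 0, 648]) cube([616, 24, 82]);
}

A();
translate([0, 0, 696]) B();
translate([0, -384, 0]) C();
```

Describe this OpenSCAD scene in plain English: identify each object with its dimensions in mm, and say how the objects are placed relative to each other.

A is a rectangular dining table. The top is 990×635×40 mm with its upper surface at z = 696 mm. It stands on four 84×84 mm square legs, each inset 34 mm from the nearest pair of top edges, running from the floor to the underside of the top. Four apron rails, 84 mm thick and 72 mm tall, run between adjacent legs with their top edges flush with the underside of the top and their outer faces flush with the legs' outer faces.

B is a spool: two coaxial disc flanges of radius 169 mm and thickness 6 mm, joined by a core cylinder of radius 48 mm and height 249 mm. The lower flange rests on z = 0 and the three cylinders share a vertical axis.

C is a picture frame with a 616×566 mm rectangular opening (x by z) and a uniform 82 mm border on every side. Frame depth is 24 mm along y. It is built from two vertical stiles running the full outside height and two horizontal rails spanning the gap between the stiles.

The spool is on top of the table. The picture frame is on the floor beside the table on its −y side.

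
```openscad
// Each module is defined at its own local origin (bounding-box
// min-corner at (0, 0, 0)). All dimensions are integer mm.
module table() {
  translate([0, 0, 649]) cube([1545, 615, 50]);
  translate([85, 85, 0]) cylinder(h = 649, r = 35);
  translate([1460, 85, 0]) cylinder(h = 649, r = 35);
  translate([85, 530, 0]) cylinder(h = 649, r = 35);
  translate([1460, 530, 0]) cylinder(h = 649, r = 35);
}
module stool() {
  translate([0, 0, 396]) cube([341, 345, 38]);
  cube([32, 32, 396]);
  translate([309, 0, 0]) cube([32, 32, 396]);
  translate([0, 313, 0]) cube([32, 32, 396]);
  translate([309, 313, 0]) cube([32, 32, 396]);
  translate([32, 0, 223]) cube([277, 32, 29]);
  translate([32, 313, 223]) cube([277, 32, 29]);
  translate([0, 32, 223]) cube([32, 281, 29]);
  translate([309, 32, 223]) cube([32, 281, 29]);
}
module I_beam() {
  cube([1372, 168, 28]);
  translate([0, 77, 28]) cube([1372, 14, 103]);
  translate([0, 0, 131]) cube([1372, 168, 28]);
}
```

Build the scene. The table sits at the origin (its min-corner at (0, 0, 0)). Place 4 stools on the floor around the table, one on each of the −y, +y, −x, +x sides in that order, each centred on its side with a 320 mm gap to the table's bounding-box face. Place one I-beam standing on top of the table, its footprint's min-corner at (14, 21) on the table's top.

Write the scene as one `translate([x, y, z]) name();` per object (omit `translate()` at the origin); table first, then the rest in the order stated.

table();
translate([602, -665, 0]) stool();
translate([602, 935, 0]) stool();
translate([-661, 135, 0]) stool();
translate([1865, 135, 0]) stool();
translate([14, 21, 699]) I_beam();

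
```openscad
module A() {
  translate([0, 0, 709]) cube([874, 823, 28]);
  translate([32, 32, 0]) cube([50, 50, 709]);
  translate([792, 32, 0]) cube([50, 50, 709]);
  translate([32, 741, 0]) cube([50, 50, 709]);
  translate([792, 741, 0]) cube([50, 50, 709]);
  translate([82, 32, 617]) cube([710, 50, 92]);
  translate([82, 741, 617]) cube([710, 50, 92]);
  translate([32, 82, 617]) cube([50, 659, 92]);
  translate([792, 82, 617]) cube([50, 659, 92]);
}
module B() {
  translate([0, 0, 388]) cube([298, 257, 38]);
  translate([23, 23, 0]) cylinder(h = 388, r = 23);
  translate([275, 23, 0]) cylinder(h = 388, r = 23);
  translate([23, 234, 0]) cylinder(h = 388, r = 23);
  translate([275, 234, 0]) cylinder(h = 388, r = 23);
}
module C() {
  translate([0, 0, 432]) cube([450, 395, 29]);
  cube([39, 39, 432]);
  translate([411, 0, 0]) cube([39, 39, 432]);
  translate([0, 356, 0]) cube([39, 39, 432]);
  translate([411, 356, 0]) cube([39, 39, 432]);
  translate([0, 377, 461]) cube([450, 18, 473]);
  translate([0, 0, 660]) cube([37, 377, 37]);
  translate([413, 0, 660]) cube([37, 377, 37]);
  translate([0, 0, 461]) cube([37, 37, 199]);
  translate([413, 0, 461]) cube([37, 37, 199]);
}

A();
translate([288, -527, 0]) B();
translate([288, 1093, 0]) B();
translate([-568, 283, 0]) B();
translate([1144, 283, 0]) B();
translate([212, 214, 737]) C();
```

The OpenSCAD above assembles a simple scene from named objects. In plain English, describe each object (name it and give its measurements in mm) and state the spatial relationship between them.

A is a table: top 874 mm (x) × 823 mm (y), 28 mm thick, upper face at z = 737 mm, on four 50×50 mm square legs, each inset 32 mm from the nearest pair of top edges, running from z = 0 to the bottom of the top. Four apron rails, 50 mm thick and 92 mm tall, run between adjacent legs with their top edges flush with the underside of the top and their outer faces flush with the legs' outer faces.

B is a simple wooden stool: a rectangular seat 298 mm (x) by 257 mm (y), 38 mm thick, top face at z = 426 mm, on four round legs, each 46 mm in diameter. The legs rest on z = 0, each leg's axis is inset half a diameter from the nearest pair of seat edges (so the leg's bounding box is flush with the corner).

C is a chair. The seat is a 450×395×29 mm slab with its top at z = 461 mm, on four 39×39 mm corner legs (flush with the seat edges, standing on z = 0). A flat backrest 18 mm thick, 473 mm tall, spans the full seat width and rises from the seat top along its +y edge, rear face flush with the rear of the seat. Two armrests of 37×37 mm section run along each side from the seat's front edge to the front of the backrest, top faces 236 mm above the seat top and outer faces flush with the seat's x-edges; a 37×37 mm post under the front of each armrest stands on the seat at the front corner.

Four stools sit around the table at the −y, +y, −x, +x sides. The chair is on top of the table, centred.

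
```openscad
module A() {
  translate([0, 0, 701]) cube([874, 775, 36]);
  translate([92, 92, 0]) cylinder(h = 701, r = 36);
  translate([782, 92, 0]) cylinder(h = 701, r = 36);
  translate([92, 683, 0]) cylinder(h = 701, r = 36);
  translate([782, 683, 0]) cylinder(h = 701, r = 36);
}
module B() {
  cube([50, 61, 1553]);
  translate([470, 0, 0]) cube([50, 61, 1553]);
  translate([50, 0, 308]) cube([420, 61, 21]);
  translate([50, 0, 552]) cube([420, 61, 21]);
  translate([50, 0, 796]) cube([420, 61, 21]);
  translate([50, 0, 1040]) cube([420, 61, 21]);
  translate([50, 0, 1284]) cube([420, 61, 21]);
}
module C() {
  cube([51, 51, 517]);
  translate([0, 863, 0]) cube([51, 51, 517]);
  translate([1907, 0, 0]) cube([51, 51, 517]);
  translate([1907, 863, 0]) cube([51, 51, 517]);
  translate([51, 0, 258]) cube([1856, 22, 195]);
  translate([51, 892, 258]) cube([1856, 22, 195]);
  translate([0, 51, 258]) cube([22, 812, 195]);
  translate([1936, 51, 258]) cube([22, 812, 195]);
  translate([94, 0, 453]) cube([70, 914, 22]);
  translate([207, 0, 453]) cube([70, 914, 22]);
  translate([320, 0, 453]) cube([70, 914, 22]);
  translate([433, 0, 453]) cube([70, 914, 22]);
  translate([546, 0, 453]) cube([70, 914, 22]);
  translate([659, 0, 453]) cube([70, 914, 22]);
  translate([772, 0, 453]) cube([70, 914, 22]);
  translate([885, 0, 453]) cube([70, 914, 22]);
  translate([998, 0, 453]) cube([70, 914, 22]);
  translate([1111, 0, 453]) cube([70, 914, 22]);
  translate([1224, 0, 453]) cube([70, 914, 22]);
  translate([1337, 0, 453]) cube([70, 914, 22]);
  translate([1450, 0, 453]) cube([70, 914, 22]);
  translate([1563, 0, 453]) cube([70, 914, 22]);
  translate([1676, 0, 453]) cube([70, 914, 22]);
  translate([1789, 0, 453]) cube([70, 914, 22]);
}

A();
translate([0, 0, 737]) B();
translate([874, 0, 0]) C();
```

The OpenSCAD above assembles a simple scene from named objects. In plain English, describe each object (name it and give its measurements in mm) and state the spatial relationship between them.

A is a table: top 874 mm (x) × 775 mm (y), 36 mm thick, upper face at z = 737 mm, on four round legs of 72 mm diameter, each leg's bounding box inset 56 mm from the nearest pair of top edges, running from z = 0 to the bottom of the top.

B is a wooden ladder with two side rails of 50×61 mm section and 1553 mm height, set 520 mm apart overall. Between them run 5 rectangular rungs (61 mm deep, 21 mm thick), front faces flush with the rails' −y face. The bottom of the first rung is 308 mm above the floor and each subsequent rung is 244 mm higher than the one below.

C is a bed frame 1958 mm long (x) by 914 mm wide (y). Four 51×51 mm corner posts, 517 mm tall, at the corners of the footprint. Four rails of 22 mm thickness and 195 mm height run between adjacent posts with their undersides at z = 258 mm, their outer faces flush with the outside of the frame (the two x-running rails run between the posts' inner faces; the two y-running rails run between the posts' inner faces). 16 slats, each 70 mm wide (x) and 22 mm thick, lie across the top of the two x-running rails, running the full 914 mm width of the frame in y; the slats are evenly spaced along x between the inner faces of the end posts with equal gaps (rounded down to the nearest mm) at the −x end and between each pair — any rounding remainder accumulates at the +x end.

The ladder is on top of the table. The bed frame is against the table's +x side, with their −y faces flush.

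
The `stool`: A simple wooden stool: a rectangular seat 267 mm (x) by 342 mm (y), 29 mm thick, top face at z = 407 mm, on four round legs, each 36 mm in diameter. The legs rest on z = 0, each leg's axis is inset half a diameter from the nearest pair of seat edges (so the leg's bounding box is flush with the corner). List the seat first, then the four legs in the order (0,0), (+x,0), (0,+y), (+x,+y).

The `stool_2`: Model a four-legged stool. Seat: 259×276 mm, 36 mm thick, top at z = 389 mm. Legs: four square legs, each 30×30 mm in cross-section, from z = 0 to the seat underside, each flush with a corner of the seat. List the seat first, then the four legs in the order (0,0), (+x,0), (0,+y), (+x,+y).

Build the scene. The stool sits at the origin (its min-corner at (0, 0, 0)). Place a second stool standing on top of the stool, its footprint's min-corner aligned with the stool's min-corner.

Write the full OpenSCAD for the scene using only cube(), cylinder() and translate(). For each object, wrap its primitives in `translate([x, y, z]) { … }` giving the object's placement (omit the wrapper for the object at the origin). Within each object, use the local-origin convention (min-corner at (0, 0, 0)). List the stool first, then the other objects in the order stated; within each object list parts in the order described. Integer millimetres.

translate([0, 0, 378]) cube([267, 342, 29]);
translate([18, 18, 0]) cylinder(h = 378, r = 18);
translate([249, 18, 0]) cylinder(h = 378, r = 18);
translate([18, 324, 0]) cylinder(h = 378, r = 18);
translate([249, 324, 0]) cylinder(h = 378, r = 18);
translate([0, 0, 407]) {
  translate([0, 0, 353]) cube([259, 276, 36]);
  cube([30, 30, 353]);
  translate([229, 0, 0]) cube([30, 30, 353]);
  translate([0, 246, 0]) cube([30, 30, 353]);
  translate([229, 246, 0]) cube([30, 30, 353]);
}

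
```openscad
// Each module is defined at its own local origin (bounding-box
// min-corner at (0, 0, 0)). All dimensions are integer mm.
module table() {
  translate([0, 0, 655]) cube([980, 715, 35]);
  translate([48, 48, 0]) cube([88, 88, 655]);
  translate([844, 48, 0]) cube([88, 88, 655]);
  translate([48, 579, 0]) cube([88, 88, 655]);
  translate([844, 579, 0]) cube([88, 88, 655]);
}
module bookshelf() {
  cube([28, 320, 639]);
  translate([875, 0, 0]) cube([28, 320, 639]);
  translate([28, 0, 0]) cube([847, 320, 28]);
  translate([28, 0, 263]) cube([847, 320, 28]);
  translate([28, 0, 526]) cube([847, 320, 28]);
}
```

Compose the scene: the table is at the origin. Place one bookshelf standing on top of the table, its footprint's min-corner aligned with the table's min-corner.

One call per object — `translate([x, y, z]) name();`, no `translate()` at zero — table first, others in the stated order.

table();
translate([0, 0, 690]) bookshelf();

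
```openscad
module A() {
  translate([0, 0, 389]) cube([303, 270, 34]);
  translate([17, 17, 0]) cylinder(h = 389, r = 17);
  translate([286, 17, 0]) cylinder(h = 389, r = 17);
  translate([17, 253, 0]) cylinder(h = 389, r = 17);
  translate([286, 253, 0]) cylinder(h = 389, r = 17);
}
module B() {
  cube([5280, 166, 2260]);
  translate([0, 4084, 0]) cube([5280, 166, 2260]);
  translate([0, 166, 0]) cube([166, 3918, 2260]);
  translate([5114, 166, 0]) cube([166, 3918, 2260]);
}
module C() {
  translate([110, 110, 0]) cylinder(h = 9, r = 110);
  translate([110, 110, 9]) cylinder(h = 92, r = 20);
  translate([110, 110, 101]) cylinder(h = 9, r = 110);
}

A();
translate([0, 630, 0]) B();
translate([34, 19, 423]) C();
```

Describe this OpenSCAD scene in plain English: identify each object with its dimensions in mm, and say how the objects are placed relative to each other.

A is a simple wooden stool: a rectangular seat 303 mm (x) by 270 mm (y), 34 mm thick, top face at z = 423 mm, on four round legs, each 34 mm in diameter. The legs rest on z = 0, each leg's axis is inset half a diameter from the nearest pair of seat edges (so the leg's bounding box is flush with the corner).

B is a box-shaped house frame (walls only): outside footprint 5280×4250 mm, wall height 2260 mm, wall thickness 166 mm. The two y-facing walls run the full x-width; the two x-facing walls fit between the inner faces of the y-facing walls.

C is a spool: two coaxial disc flanges of radius 110 mm and thickness 9 mm, joined by a core cylinder of radius 20 mm and height 92 mm. The lower flange rests on z = 0 and the three cylinders share a vertical axis.

The house frame is on the floor beside the stool on its +y side. The spool is on top of the stool.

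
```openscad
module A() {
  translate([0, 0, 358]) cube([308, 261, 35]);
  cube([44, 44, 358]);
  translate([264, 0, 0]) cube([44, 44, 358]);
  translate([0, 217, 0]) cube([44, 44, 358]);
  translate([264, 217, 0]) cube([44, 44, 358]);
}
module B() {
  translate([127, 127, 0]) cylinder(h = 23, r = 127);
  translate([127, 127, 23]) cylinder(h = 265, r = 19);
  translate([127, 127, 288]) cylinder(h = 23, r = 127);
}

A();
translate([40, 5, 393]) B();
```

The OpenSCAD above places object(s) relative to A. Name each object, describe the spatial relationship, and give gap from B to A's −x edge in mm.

The spool's min-x is at 40; the stool's min-x is 0; gap = 40 mm.

A is a stool. B is a spool. The spool is on top of the stool. The gap from the spool to the stool's −x edge is 40 mm.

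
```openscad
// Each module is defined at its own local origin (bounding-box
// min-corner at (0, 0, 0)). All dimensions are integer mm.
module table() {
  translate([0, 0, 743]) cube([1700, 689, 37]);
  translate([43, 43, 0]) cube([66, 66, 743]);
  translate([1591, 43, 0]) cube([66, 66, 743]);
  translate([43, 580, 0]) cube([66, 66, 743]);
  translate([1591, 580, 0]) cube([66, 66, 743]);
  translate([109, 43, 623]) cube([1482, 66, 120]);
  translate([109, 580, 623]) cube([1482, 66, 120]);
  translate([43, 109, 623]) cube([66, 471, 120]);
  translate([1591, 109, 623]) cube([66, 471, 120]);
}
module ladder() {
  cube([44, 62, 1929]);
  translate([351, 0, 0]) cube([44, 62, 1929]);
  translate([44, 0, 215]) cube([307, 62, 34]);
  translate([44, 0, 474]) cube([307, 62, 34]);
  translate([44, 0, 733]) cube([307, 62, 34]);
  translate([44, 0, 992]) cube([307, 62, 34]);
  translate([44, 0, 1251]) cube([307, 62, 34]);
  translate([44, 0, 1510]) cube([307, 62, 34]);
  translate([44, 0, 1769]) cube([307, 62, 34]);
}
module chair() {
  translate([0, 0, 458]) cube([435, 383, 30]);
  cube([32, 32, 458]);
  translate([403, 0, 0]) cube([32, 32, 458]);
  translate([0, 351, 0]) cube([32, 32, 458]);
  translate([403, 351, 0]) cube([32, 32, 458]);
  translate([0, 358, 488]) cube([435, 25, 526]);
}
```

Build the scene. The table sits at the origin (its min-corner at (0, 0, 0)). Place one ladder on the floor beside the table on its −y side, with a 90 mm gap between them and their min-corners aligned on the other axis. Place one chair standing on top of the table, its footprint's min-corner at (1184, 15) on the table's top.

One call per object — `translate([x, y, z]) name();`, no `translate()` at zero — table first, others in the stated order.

table();
translate([0, -152, 0]) ladder();
translate([1184, 15, 780]) chair();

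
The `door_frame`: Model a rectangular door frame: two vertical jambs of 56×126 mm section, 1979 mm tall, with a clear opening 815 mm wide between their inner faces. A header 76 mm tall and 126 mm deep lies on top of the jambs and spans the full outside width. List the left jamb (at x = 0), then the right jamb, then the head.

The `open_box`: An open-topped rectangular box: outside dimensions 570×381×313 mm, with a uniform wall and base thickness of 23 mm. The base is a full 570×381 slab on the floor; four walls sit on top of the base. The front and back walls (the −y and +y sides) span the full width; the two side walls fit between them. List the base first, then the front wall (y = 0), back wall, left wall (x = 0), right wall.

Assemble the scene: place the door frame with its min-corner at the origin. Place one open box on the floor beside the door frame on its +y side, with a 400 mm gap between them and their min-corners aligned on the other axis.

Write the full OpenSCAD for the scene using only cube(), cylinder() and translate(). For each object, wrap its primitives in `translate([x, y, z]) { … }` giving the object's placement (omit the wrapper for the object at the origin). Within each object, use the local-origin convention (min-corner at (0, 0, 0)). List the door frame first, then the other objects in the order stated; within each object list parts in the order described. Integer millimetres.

cube([56, 126, 1979]);
translate([871, 0, 0]) cube([56, 126, 1979]);
translate([0, 0, 1979]) cube([927, 126, 76]);
translate([0, 526, 0]) {
  cube([570, 381, 23]);
  translate([0, 0, 23]) cube([570, 23, 290]);
  translate([0, 358, 23]) cube([570, 23, 290]);
  translate([0, 23, 23]) cube([23, 335, 290]);
  translate([547, 23, 23]) cube([23, 335, 290]);
}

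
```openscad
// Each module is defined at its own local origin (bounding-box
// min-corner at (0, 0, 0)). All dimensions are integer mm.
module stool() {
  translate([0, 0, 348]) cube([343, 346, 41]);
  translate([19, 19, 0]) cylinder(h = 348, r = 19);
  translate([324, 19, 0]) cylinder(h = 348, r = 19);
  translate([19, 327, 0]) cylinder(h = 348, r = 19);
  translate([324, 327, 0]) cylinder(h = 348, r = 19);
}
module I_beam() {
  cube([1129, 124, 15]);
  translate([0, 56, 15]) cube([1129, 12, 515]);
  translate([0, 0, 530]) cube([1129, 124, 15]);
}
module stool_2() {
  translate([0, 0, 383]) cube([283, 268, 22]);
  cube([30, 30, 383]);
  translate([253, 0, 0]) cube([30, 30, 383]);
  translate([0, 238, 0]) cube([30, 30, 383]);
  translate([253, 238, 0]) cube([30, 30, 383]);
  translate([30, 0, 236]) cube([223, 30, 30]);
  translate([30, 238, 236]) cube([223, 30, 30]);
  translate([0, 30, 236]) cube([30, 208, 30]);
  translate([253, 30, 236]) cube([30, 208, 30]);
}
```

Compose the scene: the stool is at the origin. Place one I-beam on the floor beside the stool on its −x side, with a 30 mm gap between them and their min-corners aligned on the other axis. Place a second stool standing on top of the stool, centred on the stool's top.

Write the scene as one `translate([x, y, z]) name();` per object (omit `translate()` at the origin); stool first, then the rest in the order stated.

stool();
translate([-1159, 0, 0]) I_beam();
translate([30, 39, 389]) stool_2();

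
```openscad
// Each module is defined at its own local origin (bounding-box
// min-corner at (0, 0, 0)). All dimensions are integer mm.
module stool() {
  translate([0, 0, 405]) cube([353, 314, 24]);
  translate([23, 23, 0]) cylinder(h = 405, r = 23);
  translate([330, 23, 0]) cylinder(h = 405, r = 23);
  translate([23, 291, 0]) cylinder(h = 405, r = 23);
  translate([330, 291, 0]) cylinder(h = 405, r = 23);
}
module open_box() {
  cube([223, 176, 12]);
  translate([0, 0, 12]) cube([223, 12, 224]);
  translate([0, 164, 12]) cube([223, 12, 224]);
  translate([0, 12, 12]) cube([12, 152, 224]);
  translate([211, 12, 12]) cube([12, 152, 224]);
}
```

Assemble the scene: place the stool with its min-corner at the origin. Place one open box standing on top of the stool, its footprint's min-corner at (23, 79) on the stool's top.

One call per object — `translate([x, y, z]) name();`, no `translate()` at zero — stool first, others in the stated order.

stool();
translate([23, 79, 429]) open_box();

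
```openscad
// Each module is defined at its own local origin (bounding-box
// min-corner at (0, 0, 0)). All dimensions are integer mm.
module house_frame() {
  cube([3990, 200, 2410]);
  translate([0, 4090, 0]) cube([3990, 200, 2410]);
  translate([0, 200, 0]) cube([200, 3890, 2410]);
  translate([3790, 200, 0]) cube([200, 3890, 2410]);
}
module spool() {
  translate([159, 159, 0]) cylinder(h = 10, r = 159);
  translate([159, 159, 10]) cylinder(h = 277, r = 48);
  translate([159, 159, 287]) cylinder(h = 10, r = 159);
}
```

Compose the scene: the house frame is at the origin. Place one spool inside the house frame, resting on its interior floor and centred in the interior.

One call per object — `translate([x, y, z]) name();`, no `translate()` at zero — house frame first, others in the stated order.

house_frame();
translate([1836, 1986, 0]) spool();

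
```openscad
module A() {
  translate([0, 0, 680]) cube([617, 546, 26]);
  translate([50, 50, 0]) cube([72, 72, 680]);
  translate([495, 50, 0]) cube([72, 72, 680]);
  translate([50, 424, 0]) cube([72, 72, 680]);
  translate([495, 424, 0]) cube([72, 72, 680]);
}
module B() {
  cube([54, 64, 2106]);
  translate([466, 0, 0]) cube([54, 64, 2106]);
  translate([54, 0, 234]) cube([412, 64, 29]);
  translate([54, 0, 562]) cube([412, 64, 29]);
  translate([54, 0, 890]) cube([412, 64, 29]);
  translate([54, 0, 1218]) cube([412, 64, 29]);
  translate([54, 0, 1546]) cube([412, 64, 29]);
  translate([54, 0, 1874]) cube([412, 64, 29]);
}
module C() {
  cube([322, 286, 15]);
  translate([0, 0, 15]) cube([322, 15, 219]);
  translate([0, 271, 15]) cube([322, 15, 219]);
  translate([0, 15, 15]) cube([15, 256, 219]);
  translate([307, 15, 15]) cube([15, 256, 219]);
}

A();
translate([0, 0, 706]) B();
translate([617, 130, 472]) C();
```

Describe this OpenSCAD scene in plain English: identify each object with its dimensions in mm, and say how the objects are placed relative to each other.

A is a table with a 617×546 mm rectangular top, 26 mm thick, top surface at z = 706 mm, supported by four 72×72 mm square legs, each inset 50 mm from the nearest pair of top edges, running from the floor.

B is a wooden ladder with two side rails of 54×64 mm section and 2106 mm height, set 520 mm apart overall. Between them run 6 rectangular rungs (64 mm deep, 29 mm thick), front faces flush with the rails' −y face. The bottom of the first rung is 234 mm above the floor and each subsequent rung is 328 mm higher than the one below.

C is an open-topped rectangular box: outside dimensions 322×286×234 mm, with a uniform wall and base thickness of 15 mm. The base is a full 322×286 slab on the floor; four walls sit on top of the base. The front and back walls (the −y and +y sides) span the full width; the two side walls fit between them.

The ladder is on top of the table. The open box is beside the table with their tops flush at z = 706.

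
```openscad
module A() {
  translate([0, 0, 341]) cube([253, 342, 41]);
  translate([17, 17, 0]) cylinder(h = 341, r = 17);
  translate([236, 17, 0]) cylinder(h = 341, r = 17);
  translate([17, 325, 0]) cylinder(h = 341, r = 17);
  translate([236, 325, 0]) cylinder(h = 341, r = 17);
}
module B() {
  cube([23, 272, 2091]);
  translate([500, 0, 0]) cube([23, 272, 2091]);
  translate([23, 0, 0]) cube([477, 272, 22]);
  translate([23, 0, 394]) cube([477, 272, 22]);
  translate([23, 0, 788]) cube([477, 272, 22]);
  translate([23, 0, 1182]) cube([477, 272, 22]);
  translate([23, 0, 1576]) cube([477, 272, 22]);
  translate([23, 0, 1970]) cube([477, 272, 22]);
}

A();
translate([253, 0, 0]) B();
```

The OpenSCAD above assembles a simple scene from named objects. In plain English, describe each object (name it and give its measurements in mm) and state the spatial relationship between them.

A is a four-legged stool. The seat is 253×342 mm, 41 mm thick, top at z = 382 mm. It stands on four round legs, each 34 mm in diameter, from z = 0 to the seat underside, each leg's axis is inset half a diameter from the nearest pair of seat edges (so the leg's bounding box is flush with the corner).

B is a bookshelf 523 mm wide overall, 272 mm deep and 2091 mm tall. The two sides are 23 mm thick vertical panels. 6 horizontal shelves of 22 mm thickness span between the inner faces of the sides; the lowest shelf sits on the floor and shelves are stacked with a clear vertical gap of 372 mm between each pair.

The bookshelf is against the stool's +x side, with their −y faces flush.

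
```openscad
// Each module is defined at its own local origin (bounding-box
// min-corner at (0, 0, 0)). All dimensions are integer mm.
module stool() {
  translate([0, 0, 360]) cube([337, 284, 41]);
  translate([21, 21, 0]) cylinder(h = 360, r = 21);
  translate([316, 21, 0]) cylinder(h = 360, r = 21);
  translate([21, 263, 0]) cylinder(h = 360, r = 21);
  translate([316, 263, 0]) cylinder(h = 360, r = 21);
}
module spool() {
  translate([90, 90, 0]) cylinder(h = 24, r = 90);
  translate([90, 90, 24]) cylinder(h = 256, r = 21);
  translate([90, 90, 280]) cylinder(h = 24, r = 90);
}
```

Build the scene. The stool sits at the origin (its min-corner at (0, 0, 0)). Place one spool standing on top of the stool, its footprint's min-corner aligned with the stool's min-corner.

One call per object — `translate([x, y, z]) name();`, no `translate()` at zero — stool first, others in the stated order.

stool();
translate([0, 0, 401]) spool();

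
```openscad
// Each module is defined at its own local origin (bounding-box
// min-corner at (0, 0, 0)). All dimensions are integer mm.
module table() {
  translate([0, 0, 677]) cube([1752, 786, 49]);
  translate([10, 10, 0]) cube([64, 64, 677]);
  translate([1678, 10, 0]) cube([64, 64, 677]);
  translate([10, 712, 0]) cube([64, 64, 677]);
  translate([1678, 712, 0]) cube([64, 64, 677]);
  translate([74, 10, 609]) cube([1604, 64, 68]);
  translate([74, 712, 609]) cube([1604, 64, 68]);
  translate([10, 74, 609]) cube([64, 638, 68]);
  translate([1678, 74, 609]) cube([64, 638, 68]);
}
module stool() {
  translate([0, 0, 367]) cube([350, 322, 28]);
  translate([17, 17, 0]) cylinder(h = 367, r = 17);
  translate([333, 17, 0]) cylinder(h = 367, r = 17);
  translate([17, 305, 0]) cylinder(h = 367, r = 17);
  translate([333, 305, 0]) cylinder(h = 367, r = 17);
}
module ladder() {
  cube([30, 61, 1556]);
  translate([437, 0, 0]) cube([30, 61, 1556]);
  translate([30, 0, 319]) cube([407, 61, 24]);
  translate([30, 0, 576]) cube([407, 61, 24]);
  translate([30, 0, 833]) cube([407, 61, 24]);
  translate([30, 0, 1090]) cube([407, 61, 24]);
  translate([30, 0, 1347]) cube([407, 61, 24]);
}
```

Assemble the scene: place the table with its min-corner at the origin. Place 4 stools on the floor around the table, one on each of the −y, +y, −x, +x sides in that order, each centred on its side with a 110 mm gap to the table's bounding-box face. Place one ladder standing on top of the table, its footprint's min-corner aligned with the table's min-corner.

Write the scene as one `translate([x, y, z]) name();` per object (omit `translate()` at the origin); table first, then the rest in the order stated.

table();
translate([701, -432, 0]) stool();
translate([701, 896, 0]) stool();
translate([-460, 232, 0]) stool();
translate([1862, 232, 0]) stool();
translate([0, 0, 726]) ladder();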